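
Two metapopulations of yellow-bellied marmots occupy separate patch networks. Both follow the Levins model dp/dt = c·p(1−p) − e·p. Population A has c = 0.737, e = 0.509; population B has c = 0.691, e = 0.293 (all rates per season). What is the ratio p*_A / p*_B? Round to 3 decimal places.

A: p*_A = 1 − 0.509/0.737 = 0.3094.
B: p*_B = 1 − 0.293/0.691 = 0.5760.
p*_A / p*_B = 0.3094/0.5760 = 0.5371.

0.537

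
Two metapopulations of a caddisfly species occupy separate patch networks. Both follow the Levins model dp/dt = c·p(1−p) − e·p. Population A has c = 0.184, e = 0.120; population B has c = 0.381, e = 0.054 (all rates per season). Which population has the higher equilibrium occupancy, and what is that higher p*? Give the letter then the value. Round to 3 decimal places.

B, 0.858

A: p*_A = 1 − 0.120/0.184 = 0.3478.
B: p*_B = 1 − 0.054/0.381 = 0.8583.
B is higher at 0.8583.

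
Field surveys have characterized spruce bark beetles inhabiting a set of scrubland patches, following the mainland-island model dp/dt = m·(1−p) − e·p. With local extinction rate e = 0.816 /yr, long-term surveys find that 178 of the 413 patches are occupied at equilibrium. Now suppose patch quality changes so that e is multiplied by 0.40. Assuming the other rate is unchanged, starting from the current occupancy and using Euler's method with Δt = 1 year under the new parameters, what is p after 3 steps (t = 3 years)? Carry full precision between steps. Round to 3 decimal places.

0.654

Observed p* = 178/413 = 0.43099.
Balance m(1−p*) = e·p* gives m = e·p*/(1−p*) = 0.816×0.43099/0.56901 = 0.61808.
Starting from p₀ = 0.43099; update p ← p + (dp/dt)·Δt with the new parameters.
p: 0.43099 → 0.64201  (Δp = +0.21101)
p: 0.64201 → 0.65372  (Δp = +0.01172)
p: 0.65372 → 0.65437  (Δp = +0.00065)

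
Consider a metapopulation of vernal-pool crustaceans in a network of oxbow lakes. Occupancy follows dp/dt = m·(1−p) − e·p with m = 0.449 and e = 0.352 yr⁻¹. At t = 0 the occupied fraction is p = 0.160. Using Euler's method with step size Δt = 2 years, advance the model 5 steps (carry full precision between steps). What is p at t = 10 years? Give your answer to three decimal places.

0.592

Update rule: p ← p + [m·(1−p) − e·p]·Δt with Δt = 2.
t = 2: p = 0.16000 + (+0.64168) = 0.80168
t = 4: p = 0.80168 + (-0.38629) = 0.41539
t = 6: p = 0.41539 + (+0.23255) = 0.64794
t = 8: p = 0.64794 + (-0.13999) = 0.50794
t = 10: p = 0.50794 + (+0.08428) = 0.59222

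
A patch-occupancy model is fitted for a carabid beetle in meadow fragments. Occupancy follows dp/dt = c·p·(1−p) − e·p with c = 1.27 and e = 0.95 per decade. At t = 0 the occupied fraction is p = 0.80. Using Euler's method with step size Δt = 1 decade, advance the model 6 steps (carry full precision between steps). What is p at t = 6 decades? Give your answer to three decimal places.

Update rule: p ← p + [c·p·(1−p) − e·p]·Δt with Δt = 1.
  1  |  dp/dt·Δt = -0.556800  |  p_1 = 0.243200
  2  |  dp/dt·Δt = +0.002708  |  p_2 = 0.245908
  3  |  dp/dt·Δt = +0.001893  |  p_3 = 0.247801
  4  |  dp/dt·Δt = +0.001312  |  p_4 = 0.249112
  5  |  dp/dt·Δt = +0.000904  |  p_5 = 0.250016
  6  |  dp/dt·Δt = +0.000620  |  p_6 = 0.250636

0.251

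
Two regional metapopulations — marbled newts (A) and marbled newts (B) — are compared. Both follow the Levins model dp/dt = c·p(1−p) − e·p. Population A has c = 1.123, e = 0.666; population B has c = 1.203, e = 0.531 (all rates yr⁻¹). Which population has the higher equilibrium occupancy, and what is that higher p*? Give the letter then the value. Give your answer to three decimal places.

B, 0.559

A: p*_A = 1 − 0.666/1.123 = 0.4069.
B: p*_B = 1 − 0.531/1.203 = 0.5586.
B is higher at 0.5586.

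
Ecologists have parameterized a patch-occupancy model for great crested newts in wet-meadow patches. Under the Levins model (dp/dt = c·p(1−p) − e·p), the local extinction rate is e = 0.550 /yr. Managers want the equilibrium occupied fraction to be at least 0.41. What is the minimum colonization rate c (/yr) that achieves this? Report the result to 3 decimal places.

p* = 1 − e/c ≥ 0.41 requires e/c ≤ 0.5900, i.e. c ≥ e/0.5900.
c_min = 0.550/0.5900 = 0.9322.

0.932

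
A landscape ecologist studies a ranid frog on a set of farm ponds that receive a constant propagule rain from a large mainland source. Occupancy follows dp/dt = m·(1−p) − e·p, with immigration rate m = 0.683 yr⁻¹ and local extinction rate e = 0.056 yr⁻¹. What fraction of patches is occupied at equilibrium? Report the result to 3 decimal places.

0.924

At equilibrium the propagule rain into empty patches balances local extinction: m(1−p*) = e·p*.
p* = m/(m+e) = 0.683/(0.683+0.056) = 0.683/0.7390 = 0.9242.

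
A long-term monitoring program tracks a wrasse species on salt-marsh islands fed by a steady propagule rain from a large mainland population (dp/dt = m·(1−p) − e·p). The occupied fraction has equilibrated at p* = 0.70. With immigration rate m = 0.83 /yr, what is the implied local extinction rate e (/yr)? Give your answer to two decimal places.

0.36

At equilibrium m(1−p*) = e·p*, so e = m(1−p*)/p*.
e = 0.83 × 0.3000 / 0.70 = 0.3557.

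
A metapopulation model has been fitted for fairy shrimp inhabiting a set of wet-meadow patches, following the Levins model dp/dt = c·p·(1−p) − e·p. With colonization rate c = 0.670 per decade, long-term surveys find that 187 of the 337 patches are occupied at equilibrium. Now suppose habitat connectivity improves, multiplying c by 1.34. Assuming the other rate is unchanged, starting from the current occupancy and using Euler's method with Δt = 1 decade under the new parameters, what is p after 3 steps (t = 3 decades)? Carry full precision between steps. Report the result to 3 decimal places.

Observed p* = 187/337 = 0.55490.
Balance c(1−p*) = e gives e = 0.670×(1 − 0.55490) = 0.29822.
Starting from p₀ = 0.55490; update p ← p + (dp/dt)·Δt with the new parameters.
t = 1: p = 0.55490 + (+0.05626) = 0.61116
t = 2: p = 0.61116 + (+0.03110) = 0.64226
t = 3: p = 0.64226 + (+0.01475) = 0.65700

0.657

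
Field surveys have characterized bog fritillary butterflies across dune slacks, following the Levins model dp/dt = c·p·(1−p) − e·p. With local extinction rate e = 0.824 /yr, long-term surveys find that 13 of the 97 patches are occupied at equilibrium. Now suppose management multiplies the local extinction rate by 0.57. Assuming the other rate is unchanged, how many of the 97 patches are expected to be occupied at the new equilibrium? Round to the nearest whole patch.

49

Observed p* = 13/97 = 0.13402.
Balance c(1−p*) = e gives c = e/(1 − 0.13402) = 0.824/0.86598 = 0.95152.
New p* = 1 − e/c = 1 − 0.46968/0.95152 = 0.50639.
Expected occupied = 97 × 0.50639 = 49.12 ≈ 49.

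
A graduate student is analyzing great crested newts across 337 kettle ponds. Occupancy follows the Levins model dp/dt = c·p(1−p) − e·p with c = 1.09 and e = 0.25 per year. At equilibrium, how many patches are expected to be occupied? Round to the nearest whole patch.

p* = 1 − e/c = 1 − 0.25/1.09 = 0.7706.
Expected occupied patches = N × p* = 337 × 0.7706 = 259.71 ≈ 260.

260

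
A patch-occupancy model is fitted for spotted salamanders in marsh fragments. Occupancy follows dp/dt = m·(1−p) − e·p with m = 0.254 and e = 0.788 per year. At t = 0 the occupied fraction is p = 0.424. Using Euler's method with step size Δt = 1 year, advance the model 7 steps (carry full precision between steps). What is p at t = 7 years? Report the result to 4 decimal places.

Update rule: p ← p + [m·(1−p) − e·p]·Δt with Δt = 1.
step 1: Δp = -0.18781, p = 0.23619
step 2: Δp = +0.00789, p = 0.24408
step 3: Δp = -0.00033, p = 0.24375
step 4: Δp = +0.00001, p = 0.24376
step 5: Δp = -0.00000, p = 0.24376
step 6: Δp = +0.00000, p = 0.24376
step 7: Δp = -0.00000, p = 0.24376

0.2438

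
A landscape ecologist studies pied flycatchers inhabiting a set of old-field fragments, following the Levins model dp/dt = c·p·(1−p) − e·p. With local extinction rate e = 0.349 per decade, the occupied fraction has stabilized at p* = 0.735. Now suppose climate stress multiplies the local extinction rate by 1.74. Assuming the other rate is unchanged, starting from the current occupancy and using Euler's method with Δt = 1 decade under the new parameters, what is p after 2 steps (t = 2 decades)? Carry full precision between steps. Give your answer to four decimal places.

0.5407

Balance c(1−p*) = e gives c = e/(1 − 0.73500) = 0.349/0.26500 = 1.31698.
Starting from p₀ = 0.73500; update p ← p + (dp/dt)·Δt with the new parameters.
p: 0.73500 → 0.54518  (Δp = -0.18982)
p: 0.54518 → 0.54067  (Δp = -0.00451)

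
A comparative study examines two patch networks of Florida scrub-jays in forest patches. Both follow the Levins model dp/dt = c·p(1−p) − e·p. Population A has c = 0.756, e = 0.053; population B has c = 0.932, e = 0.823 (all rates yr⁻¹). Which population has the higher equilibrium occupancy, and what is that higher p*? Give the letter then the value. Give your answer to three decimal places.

A, 0.930

A: p*_A = 1 − 0.053/0.756 = 0.9299.
B: p*_B = 1 − 0.823/0.932 = 0.1170.
A is higher at 0.9299.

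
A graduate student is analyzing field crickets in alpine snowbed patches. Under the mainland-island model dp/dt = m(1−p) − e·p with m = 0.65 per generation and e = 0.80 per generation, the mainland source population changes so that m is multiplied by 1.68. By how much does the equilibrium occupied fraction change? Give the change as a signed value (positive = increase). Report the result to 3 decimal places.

Before: p* = 0.65/(0.65+0.80) = 0.4483.
After: m = 1.092, e = 0.8; p* = 1.092/1.8920 = 0.5772.
Δp* = 0.5772 − 0.4483 = +0.1289.

0.129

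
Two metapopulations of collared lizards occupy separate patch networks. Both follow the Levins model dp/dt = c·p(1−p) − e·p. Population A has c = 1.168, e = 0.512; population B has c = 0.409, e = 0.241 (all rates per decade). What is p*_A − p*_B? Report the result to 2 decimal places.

A: p*_A = 1 − 0.512/1.168 = 0.5616.
B: p*_B = 1 − 0.241/0.409 = 0.4108.
p*_A − p*_B = 0.5616 − 0.4108 = 0.1509.

0.15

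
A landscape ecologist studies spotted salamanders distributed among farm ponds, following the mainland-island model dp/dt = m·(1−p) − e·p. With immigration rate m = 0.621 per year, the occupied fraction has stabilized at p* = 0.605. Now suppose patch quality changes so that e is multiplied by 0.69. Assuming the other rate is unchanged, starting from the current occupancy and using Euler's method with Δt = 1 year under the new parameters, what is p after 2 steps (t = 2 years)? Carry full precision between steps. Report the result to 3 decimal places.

0.689

Balance m(1−p*) = e·p* gives e = m(1−p*)/p* = 0.621×0.39500/0.60500 = 0.40545.
Starting from p₀ = 0.60500; update p ← p + (dp/dt)·Δt with the new parameters.
step 1: Δp = +0.07604, p = 0.68104
step 2: Δp = +0.00755, p = 0.68859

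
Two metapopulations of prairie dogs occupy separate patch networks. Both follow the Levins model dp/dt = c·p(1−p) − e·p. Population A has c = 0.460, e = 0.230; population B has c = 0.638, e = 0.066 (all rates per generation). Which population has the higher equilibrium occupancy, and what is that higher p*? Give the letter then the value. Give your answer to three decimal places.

A: p*_A = 1 − 0.230/0.460 = 0.5000.
B: p*_B = 1 − 0.066/0.638 = 0.8966.
B is higher at 0.8966.

B, 0.897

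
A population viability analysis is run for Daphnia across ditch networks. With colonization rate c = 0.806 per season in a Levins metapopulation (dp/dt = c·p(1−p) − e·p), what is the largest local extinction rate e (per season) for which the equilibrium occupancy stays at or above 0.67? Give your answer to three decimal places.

0.266

1 − e/c ≥ 0.67 ⇒ e ≤ c(1 − 0.67) = 0.806 × 0.3300.
e_max = 0.2660.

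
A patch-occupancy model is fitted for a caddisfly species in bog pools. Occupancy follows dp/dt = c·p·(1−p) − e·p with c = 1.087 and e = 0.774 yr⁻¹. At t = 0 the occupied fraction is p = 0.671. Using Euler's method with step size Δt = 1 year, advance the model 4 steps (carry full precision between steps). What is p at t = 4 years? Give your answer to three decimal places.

Update rule: p ← p + [c·p·(1−p) − e·p]·Δt with Δt = 1.
t = 1: p = 0.67100 + (-0.27939) = 0.39161
t = 2: p = 0.39161 + (-0.04413) = 0.34748
t = 3: p = 0.34748 + (-0.02249) = 0.32500
t = 4: p = 0.32500 + (-0.01309) = 0.31191

0.312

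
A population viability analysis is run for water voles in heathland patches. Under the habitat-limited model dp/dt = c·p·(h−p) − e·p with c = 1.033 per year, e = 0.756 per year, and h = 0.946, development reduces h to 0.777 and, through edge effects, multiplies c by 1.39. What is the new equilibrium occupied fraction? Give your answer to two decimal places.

0.25

Before: p* = h − e/c = 0.946 − 0.756/1.033 = 0.946 − 0.7318 = 0.2142.
After: c = 1.43587, e = 0.756, h = 0.777; p* = 0.777 − 0.756/1.43587 = 0.2505.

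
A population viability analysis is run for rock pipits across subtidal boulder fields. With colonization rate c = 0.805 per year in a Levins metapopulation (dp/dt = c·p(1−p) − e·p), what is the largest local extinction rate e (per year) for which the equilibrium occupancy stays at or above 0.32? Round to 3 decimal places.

1 − e/c ≥ 0.32 ⇒ e ≤ c(1 − 0.32) = 0.805 × 0.6800.
e_max = 0.5474.

0.547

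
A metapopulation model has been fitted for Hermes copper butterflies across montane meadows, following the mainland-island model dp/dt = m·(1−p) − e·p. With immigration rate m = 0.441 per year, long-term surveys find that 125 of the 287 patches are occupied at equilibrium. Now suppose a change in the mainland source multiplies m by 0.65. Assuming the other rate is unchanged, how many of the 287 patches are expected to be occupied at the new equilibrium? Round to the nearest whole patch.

Observed p* = 125/287 = 0.43554.
Balance m(1−p*) = e·p* gives e = m(1−p*)/p* = 0.441×0.56446/0.43554 = 0.57154.
New p* = m/(m+e) = 0.28665/(0.28665+0.57154) = 0.33402.
Expected occupied = 287 × 0.33402 = 95.86 ≈ 96.

96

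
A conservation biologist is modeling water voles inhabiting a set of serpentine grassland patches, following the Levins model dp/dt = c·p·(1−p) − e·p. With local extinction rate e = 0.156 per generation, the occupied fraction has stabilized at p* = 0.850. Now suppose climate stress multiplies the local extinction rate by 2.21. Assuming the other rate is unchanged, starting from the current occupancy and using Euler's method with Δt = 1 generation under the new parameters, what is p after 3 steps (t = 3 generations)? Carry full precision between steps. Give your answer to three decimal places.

0.670

Balance c(1−p*) = e gives c = e/(1 − 0.85000) = 0.156/0.15000 = 1.04000.
Starting from p₀ = 0.85000; update p ← p + (dp/dt)·Δt with the new parameters.
p: 0.85000 → 0.68955  (Δp = -0.16045)
p: 0.68955 → 0.67446  (Δp = -0.01510)
p: 0.67446 → 0.67028  (Δp = -0.00418)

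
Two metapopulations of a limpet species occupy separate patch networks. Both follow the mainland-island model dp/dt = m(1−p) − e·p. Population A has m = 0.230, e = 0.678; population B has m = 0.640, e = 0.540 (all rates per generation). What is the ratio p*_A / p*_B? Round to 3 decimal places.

A: p*_A = m/(m+e) = 0.230/0.9080 = 0.2533.
B: p*_B = 0.640/1.1800 = 0.5424.
p*_A / p*_B = 0.2533/0.5424 = 0.4670.

0.467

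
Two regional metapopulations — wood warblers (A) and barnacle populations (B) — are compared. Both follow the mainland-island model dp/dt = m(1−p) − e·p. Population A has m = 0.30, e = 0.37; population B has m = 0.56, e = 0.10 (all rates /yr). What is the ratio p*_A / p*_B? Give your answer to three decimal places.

0.528

A: p*_A = m/(m+e) = 0.30/0.6700 = 0.4478.
B: p*_B = 0.56/0.6600 = 0.8485.
p*_A / p*_B = 0.4478/0.8485 = 0.5277.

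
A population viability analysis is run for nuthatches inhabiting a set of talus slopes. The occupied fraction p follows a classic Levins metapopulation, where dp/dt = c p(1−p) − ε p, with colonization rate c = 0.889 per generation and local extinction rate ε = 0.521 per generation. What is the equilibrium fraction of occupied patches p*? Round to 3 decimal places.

At equilibrium, colonization balances extinction: c·p*·(1−p*) = ε·p*.
So p* = 1 − ε/c = 1 − 0.521/0.889 = 1 − 0.5861 = 0.4139.

0.414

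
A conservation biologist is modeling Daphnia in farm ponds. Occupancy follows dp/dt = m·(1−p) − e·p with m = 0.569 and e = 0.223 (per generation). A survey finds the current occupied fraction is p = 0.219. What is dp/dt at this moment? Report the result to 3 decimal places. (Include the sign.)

0.396

Colonization term: m·(1−p) = 0.569×0.7810 = 0.44439.
Extinction term: e·p = 0.04884.
dp/dt = 0.44439 − 0.04884 = 0.39555.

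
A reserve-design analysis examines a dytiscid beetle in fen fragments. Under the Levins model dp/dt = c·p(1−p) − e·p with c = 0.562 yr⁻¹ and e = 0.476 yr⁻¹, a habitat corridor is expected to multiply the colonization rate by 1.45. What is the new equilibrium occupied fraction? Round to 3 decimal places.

Before: p* = 1 − 0.476/0.562 = 0.1530.
After the change, c = 0.8149, e = 0.476, so p* = 1 − 0.476/0.8149 = 0.4159.

0.416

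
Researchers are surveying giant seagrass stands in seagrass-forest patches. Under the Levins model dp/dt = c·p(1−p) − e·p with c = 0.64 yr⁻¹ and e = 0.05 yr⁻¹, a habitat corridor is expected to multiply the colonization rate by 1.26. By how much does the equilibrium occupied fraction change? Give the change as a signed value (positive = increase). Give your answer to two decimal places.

0.02

Before: p* = 1 − 0.05/0.64 = 0.9219.
After the change, c = 0.8064, e = 0.05, so p* = 1 − 0.05/0.8064 = 0.9380.
Δp* = 0.9380 − 0.9219 = +0.0161.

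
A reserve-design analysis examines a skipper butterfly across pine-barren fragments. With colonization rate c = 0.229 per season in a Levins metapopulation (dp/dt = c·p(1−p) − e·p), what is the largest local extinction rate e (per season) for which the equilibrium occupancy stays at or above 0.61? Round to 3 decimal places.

0.089

1 − e/c ≥ 0.61 ⇒ e ≤ c(1 − 0.61) = 0.229 × 0.3900.
e_max = 0.0893.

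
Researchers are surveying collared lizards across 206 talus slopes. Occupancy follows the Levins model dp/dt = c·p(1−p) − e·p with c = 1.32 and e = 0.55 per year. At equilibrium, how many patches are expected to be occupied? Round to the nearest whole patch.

p* = 1 − e/c = 1 − 0.55/1.32 = 0.5833.
Expected occupied patches = N × p* = 206 × 0.5833 = 120.17 ≈ 120.

120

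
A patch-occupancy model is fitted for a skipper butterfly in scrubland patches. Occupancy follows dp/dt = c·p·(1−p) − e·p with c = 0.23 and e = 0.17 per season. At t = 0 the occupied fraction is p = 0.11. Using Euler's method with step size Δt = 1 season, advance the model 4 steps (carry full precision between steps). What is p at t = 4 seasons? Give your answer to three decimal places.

0.125

Update rule: p ← p + [c·p·(1−p) − e·p]·Δt with Δt = 1.
step 1: Δp = +0.00382, p = 0.11382
step 2: Δp = +0.00385, p = 0.11767
step 3: Δp = +0.00388, p = 0.12154
step 4: Δp = +0.00389, p = 0.12544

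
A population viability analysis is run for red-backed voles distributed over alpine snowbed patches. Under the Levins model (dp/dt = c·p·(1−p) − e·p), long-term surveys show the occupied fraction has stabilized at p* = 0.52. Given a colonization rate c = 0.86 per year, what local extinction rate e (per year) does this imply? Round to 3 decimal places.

At equilibrium c(1−p*) = e.
e = 0.86 × (1 − 0.52) = 0.86 × 0.4800 = 0.4128.

0.413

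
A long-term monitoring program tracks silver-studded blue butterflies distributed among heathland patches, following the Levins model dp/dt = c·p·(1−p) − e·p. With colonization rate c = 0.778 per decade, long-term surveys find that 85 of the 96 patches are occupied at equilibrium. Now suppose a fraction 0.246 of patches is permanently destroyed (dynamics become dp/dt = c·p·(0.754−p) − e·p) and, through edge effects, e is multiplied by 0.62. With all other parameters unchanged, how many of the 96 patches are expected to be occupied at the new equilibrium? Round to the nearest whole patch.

66

Observed p* = 85/96 = 0.88542.
Balance c(1−p*) = e gives e = 0.778×(1 − 0.88542) = 0.08914.
New p* = 0.754 − e/c = 0.754 − 0.05527/0.77800 = 0.68296.
Expected occupied = 96 × 0.68296 = 65.56 ≈ 66.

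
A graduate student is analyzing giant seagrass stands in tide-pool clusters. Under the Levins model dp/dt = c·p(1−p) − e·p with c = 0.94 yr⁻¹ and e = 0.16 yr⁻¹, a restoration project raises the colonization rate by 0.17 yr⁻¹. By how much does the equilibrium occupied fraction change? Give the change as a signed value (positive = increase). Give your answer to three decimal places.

0.026

Before: p* = 1 − 0.16/0.94 = 0.8298.
After the change, c = 1.11, e = 0.16, so p* = 1 − 0.16/1.11 = 0.8559.
Δp* = 0.8559 − 0.8298 = +0.0261.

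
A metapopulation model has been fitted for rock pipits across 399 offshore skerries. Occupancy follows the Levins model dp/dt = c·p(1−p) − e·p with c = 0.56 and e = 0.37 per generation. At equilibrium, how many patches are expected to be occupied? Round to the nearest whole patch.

p* = 1 − e/c = 1 − 0.37/0.56 = 0.3393.
Expected occupied patches = N × p* = 399 × 0.3393 = 135.38 ≈ 135.

135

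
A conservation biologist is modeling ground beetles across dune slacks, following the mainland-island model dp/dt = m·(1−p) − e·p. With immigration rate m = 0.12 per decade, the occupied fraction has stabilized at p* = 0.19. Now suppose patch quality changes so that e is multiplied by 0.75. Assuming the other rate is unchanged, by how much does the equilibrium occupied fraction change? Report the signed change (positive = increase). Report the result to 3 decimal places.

0.048

Balance m(1−p*) = e·p* gives e = m(1−p*)/p* = 0.12×0.81000/0.19000 = 0.51158.
New p* = m/(m+e) = 0.12000/(0.12000+0.38369) = 0.23824.
Δp* = 0.23824 − 0.19000 = +0.04824.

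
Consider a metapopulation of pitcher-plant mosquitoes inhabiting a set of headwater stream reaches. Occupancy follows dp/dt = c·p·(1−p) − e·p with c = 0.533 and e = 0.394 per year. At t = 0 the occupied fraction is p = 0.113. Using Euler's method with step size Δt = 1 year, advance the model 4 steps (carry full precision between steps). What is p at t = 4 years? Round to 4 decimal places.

0.1490

Update rule: p ← p + [c·p·(1−p) − e·p]·Δt with Δt = 1.
t = 1: p = 0.11300 + (+0.00890) = 0.12190
t = 2: p = 0.12190 + (+0.00902) = 0.13093
t = 3: p = 0.13093 + (+0.00906) = 0.13999
t = 4: p = 0.13999 + (+0.00901) = 0.14900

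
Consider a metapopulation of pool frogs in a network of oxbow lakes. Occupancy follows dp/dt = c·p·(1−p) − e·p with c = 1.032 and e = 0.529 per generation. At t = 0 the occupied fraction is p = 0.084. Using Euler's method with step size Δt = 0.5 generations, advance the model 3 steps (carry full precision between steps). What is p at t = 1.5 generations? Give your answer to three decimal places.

Update rule: p ← p + [c·p·(1−p) − e·p]·Δt with Δt = 0.5.
  1  |  dp/dt·Δt = +0.017485  |  p_1 = 0.101485
  2  |  dp/dt·Δt = +0.020209  |  p_2 = 0.121694
  3  |  dp/dt·Δt = +0.022964  |  p_3 = 0.144659

0.145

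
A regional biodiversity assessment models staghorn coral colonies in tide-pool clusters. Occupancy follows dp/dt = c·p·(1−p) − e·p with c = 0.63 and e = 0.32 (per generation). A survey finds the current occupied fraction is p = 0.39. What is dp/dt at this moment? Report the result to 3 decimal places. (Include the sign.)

Colonization term: c·p·(1−p) = 0.63×0.39×0.6100 = 0.14988.
Extinction term: e·p = 0.12480.
dp/dt = 0.14988 − 0.12480 = 0.02508.

0.025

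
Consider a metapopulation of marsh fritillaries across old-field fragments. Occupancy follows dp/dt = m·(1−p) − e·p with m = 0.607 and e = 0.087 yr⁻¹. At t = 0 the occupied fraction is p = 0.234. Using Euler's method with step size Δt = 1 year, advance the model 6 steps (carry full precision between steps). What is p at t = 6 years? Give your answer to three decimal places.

Update rule: p ← p + [m·(1−p) − e·p]·Δt with Δt = 1.
p: 0.23400 → 0.67860  (Δp = +0.44460)
p: 0.67860 → 0.81465  (Δp = +0.13605)
p: 0.81465 → 0.85628  (Δp = +0.04163)
p: 0.85628 → 0.86902  (Δp = +0.01274)
p: 0.86902 → 0.87292  (Δp = +0.00390)
p: 0.87292 → 0.87411  (Δp = +0.00119)

0.874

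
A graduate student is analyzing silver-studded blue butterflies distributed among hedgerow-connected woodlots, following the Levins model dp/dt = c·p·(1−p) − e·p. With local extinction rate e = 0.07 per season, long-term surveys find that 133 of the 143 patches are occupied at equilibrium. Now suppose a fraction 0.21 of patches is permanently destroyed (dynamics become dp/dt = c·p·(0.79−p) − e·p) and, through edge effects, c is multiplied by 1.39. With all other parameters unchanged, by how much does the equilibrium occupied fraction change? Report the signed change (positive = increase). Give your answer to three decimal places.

Observed p* = 133/143 = 0.93007.
Balance c(1−p*) = e gives c = e/(1 − 0.93007) = 0.07/0.06993 = 1.00100.
New p* = 0.79 − e/c = 0.79 − 0.07000/1.39139 = 0.73969.
Δp* = 0.73969 − 0.93007 = -0.19038.

-0.190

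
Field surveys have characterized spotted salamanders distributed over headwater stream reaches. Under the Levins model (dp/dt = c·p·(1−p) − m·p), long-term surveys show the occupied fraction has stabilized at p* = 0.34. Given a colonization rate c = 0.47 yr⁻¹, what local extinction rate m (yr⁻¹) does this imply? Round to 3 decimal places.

0.310

At equilibrium c(1−p*) = m.
m = 0.47 × (1 − 0.34) = 0.47 × 0.6600 = 0.3102.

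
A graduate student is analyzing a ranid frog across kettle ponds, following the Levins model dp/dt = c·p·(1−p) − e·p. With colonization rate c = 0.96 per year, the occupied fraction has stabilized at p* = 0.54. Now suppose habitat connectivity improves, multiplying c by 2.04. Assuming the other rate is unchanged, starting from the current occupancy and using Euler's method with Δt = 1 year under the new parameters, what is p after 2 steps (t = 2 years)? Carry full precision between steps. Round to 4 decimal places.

Balance c(1−p*) = e gives e = 0.96×(1 − 0.54000) = 0.44160.
Starting from p₀ = 0.54000; update p ← p + (dp/dt)·Δt with the new parameters.
t = 1: p = 0.54000 + (+0.24800) = 0.78800
t = 2: p = 0.78800 + (-0.02082) = 0.76718

0.7672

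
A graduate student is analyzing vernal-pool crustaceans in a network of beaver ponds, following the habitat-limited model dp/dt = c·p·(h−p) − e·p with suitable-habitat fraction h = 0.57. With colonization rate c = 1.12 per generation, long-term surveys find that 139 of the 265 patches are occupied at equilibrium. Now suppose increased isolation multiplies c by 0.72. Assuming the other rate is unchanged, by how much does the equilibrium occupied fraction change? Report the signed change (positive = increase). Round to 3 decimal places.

Observed p* = 139/265 = 0.52453.
Balance c(h−p*) = e gives e = 1.12×(0.57 − 0.52453) = 0.05093.
New p* = 0.57 − e/c = 0.57 − 0.05093/0.80640 = 0.50684.
Δp* = 0.50684 − 0.52453 = -0.01769.

-0.018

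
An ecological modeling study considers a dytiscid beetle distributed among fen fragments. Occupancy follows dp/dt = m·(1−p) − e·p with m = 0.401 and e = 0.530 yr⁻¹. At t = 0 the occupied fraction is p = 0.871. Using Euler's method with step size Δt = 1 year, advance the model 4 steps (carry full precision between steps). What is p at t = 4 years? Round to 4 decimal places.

0.4307

Update rule: p ← p + [m·(1−p) − e·p]·Δt with Δt = 1.
p: 0.87100 → 0.46110  (Δp = -0.40990)
p: 0.46110 → 0.43282  (Δp = -0.02828)
p: 0.43282 → 0.43086  (Δp = -0.00195)
p: 0.43086 → 0.43073  (Δp = -0.00013)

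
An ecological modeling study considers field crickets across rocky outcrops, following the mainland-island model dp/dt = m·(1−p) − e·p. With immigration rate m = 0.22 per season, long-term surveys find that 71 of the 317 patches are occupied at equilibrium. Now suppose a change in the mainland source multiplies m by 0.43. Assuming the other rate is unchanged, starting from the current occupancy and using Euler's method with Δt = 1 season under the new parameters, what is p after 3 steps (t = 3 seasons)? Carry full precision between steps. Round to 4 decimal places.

0.1107

Observed p* = 71/317 = 0.22397.
Balance m(1−p*) = e·p* gives e = m(1−p*)/p* = 0.22×0.77603/0.22397 = 0.76225.
Starting from p₀ = 0.22397; update p ← p + (dp/dt)·Δt with the new parameters.
t = 1: p = 0.22397 + (-0.09731) = 0.12666
t = 2: p = 0.12666 + (-0.01393) = 0.11273
t = 3: p = 0.11273 + (-0.00199) = 0.11074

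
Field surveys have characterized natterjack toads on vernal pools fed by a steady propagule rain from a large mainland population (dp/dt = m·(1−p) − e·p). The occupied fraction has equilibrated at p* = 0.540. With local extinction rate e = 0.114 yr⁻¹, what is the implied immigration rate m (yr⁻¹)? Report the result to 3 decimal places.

At equilibrium m(1−p*) = e·p*, so m = e·p*/(1−p*).
m = 0.114 × 0.540 / 0.4600 = 0.0616/0.4600 = 0.1338.

0.134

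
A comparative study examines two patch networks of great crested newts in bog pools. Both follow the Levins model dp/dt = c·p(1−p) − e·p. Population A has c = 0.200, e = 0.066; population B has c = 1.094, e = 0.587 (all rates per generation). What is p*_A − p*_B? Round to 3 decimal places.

A: p*_A = 1 − 0.066/0.200 = 0.6700.
B: p*_B = 1 − 0.587/1.094 = 0.4634.
p*_A − p*_B = 0.6700 − 0.4634 = 0.2066.

0.207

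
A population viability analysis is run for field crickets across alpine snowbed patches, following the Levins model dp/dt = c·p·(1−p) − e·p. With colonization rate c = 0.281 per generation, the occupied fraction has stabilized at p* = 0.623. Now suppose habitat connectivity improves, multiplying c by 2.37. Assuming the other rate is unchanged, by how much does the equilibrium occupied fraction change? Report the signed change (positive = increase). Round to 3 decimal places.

Balance c(1−p*) = e gives e = 0.281×(1 − 0.62300) = 0.10594.
New p* = 1 − e/c = 1 − 0.10594/0.66597 = 0.84092.
Δp* = 0.84092 − 0.62300 = +0.21792.

0.218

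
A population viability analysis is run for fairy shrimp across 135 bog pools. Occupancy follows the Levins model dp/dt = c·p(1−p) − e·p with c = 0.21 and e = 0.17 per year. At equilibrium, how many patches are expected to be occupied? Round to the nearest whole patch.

26

p* = 1 − e/c = 1 − 0.17/0.21 = 0.1905.
Expected occupied patches = N × p* = 135 × 0.1905 = 25.71 ≈ 26.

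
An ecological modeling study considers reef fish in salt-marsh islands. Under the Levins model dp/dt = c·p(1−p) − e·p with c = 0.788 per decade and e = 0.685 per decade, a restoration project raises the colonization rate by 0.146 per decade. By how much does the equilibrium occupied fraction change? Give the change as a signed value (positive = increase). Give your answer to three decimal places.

Before: p* = 1 − 0.685/0.788 = 0.1307.
After the change, c = 0.934, e = 0.685, so p* = 1 − 0.685/0.934 = 0.2666.
Δp* = 0.2666 − 0.1307 = +0.1359.

0.136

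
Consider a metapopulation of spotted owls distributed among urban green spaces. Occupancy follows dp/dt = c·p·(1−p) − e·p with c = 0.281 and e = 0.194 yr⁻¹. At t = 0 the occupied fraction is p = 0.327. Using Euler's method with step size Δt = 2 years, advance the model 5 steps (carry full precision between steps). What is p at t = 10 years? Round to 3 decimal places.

Update rule: p ← p + [c·p·(1−p) − e·p]·Δt with Δt = 2.
t = 2: p = 0.32700 + (-0.00320) = 0.32380
t = 4: p = 0.32380 + (-0.00258) = 0.32122
t = 6: p = 0.32122 + (-0.00210) = 0.31912
t = 8: p = 0.31912 + (-0.00171) = 0.31742
t = 10: p = 0.31742 + (-0.00139) = 0.31602

0.316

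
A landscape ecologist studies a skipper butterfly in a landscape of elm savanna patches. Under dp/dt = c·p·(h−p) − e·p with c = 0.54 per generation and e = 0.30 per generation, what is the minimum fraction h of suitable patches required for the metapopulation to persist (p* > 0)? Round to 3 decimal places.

p* = h − e/c is positive only when h > e/c.
h_min = e/c = 0.30/0.54 = 0.5556.

0.556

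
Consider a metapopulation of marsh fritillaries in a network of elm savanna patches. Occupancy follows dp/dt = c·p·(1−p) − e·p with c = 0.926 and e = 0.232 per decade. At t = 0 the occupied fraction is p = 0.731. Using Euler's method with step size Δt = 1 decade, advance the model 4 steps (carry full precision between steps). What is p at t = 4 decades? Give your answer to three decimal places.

Update rule: p ← p + [c·p·(1−p) − e·p]·Δt with Δt = 1.
step 1: Δp = +0.01250, p = 0.74350
step 2: Δp = +0.00411, p = 0.74760
step 3: Δp = +0.00129, p = 0.74889
step 4: Δp = +0.00040, p = 0.74928

0.749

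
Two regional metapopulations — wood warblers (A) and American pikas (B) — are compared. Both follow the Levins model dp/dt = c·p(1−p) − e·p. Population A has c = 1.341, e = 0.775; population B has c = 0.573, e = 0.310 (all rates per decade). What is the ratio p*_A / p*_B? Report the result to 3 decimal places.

A: p*_A = 1 − 0.775/1.341 = 0.4221.
B: p*_B = 1 − 0.310/0.573 = 0.4590.
p*_A / p*_B = 0.4221/0.4590 = 0.9196.

0.920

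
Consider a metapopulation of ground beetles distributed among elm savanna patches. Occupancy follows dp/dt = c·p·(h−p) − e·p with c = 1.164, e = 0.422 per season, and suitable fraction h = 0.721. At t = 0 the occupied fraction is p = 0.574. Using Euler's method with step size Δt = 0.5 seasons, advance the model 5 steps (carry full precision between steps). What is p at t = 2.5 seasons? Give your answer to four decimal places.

0.4007

Update rule: p ← p + [c·p·(h−p) − e·p]·Δt with Δt = 0.5.
p: 0.57400 → 0.50199  (Δp = -0.07201)
p: 0.50199 → 0.46006  (Δp = -0.04194)
p: 0.46006 → 0.43285  (Δp = -0.02720)
p: 0.43285 → 0.41411  (Δp = -0.01874)
p: 0.41411 → 0.40070  (Δp = -0.01341)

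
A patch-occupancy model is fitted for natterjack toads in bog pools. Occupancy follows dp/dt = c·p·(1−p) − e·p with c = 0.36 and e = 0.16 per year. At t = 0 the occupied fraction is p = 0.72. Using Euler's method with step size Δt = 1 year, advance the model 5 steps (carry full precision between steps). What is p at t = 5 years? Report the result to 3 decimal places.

Update rule: p ← p + [c·p·(1−p) − e·p]·Δt with Δt = 1.
step 1: Δp = -0.04262, p = 0.67738
step 2: Δp = -0.02971, p = 0.64767
step 3: Δp = -0.02148, p = 0.62619
step 4: Δp = -0.01592, p = 0.61027
step 5: Δp = -0.01202, p = 0.59825

0.598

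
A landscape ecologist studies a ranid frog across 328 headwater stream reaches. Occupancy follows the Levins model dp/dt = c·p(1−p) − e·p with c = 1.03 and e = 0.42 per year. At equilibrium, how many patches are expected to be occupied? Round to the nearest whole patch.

p* = 1 − e/c = 1 − 0.42/1.03 = 0.5922.
Expected occupied patches = N × p* = 328 × 0.5922 = 194.25 ≈ 194.

194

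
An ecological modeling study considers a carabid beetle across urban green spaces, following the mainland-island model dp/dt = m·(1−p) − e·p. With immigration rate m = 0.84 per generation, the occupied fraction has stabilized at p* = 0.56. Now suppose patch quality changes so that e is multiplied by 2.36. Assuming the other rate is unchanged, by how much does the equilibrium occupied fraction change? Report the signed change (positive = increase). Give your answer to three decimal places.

-0.210

Balance m(1−p*) = e·p* gives e = m(1−p*)/p* = 0.84×0.44000/0.56000 = 0.66000.
New p* = m/(m+e) = 0.84000/(0.84000+1.55760) = 0.35035.
Δp* = 0.35035 − 0.56000 = -0.20965.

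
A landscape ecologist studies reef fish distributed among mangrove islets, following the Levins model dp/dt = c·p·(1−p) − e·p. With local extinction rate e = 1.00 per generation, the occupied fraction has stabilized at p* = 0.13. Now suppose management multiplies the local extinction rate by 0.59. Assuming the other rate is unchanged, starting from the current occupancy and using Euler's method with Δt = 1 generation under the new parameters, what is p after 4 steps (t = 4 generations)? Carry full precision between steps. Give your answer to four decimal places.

0.3774

Balance c(1−p*) = e gives c = e/(1 − 0.13000) = 1.00/0.87000 = 1.14943.
Starting from p₀ = 0.13000; update p ← p + (dp/dt)·Δt with the new parameters.
t = 1: p = 0.13000 + (+0.05330) = 0.18330
t = 2: p = 0.18330 + (+0.06392) = 0.24722
t = 3: p = 0.24722 + (+0.06805) = 0.31527
t = 4: p = 0.31527 + (+0.06212) = 0.37740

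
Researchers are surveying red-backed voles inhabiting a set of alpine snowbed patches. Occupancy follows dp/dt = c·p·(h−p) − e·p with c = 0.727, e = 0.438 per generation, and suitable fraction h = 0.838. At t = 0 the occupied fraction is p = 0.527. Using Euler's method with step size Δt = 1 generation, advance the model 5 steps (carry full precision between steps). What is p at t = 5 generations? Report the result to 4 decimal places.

Update rule: p ← p + [c·p·(h−p) − e·p]·Δt with Δt = 1.
  1  |  dp/dt·Δt = -0.111673  |  p_1 = 0.415327
  2  |  dp/dt·Δt = -0.054290  |  p_2 = 0.361037
  3  |  dp/dt·Δt = -0.032944  |  p_3 = 0.328093
  4  |  dp/dt·Δt = -0.022080  |  p_4 = 0.306013
  5  |  dp/dt·Δt = -0.015682  |  p_5 = 0.290331

0.2903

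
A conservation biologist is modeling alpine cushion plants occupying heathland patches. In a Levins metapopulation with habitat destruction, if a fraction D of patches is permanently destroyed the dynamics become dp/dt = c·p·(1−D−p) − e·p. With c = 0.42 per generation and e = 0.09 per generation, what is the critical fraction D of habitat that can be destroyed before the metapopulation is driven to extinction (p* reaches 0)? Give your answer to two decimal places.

0.79

The nontrivial equilibrium is p* = (1−D) − e/c; extinction occurs when this hits zero.
So D_crit = 1 − e/c = 1 − 0.09/0.42 = 1 − 0.2143 = 0.7857.
Note this equals the original equilibrium occupancy — the Levins extinction-debt result.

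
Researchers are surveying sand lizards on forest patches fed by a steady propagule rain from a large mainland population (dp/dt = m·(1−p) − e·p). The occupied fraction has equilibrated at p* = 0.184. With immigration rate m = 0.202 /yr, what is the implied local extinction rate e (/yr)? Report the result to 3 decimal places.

At equilibrium m(1−p*) = e·p*, so e = m(1−p*)/p*.
e = 0.202 × 0.8160 / 0.184 = 0.8958.

0.896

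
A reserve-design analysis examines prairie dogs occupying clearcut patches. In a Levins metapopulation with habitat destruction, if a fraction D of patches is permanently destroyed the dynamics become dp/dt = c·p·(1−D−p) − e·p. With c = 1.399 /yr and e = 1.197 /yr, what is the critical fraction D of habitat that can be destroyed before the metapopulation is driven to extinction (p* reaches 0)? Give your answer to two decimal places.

0.14

The nontrivial equilibrium is p* = (1−D) − e/c; extinction occurs when this hits zero.
So D_crit = 1 − e/c = 1 − 1.197/1.399 = 1 − 0.8556 = 0.1444.
Note this equals the original equilibrium occupancy — the Levins extinction-debt result.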